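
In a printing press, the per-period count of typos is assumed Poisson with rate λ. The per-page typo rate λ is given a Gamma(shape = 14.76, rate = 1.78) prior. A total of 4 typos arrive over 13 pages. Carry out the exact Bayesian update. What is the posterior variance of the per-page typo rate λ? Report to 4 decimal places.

0.0859

With a Gamma(shape α, rate β) prior, the Poisson likelihood is conjugate: the posterior is Gamma(α + ΣXᵢ, β + n).
Posterior: Gamma(α+S, β+n) = Gamma(14.76+4, 1.78+13) = Gamma(18.76, 14.78).
Var = α/β² = 18.76/14.78² = 0.0859.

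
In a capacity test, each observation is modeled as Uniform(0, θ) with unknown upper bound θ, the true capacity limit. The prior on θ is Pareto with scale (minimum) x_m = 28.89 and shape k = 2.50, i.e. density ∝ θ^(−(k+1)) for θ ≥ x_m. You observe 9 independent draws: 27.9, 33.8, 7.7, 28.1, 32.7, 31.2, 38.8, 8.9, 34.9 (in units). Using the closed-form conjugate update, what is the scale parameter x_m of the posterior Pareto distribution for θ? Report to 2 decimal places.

A Pareto(scale x_m, shape k) prior on the upper bound θ of Uniform(0, θ) is conjugate: posterior is Pareto(max(x_m, max xᵢ), k + n).
Sample maximum = 38.8; prior scale x_m = 28.89 → posterior scale = max = 38.80.
Posterior shape = 2.50 + 9 = 11.50.
Posterior scale x_m = 38.80.

38.80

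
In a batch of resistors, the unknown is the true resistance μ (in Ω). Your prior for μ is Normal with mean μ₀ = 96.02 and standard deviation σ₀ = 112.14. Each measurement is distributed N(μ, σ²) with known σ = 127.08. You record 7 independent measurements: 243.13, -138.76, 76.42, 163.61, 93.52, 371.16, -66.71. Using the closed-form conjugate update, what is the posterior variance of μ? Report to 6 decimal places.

1949.412459

For Normal data with known variance σ², a Normal(μ₀, σ₀²) prior on μ is conjugate. Posterior precision = 1/σ₀² + n/σ²; posterior mean is the precision-weighted average of μ₀ and x̄.
σ₀² = 112.14² = 12575.3796, σ² = 127.08² = 16149.3264; σ² + n·σ₀² = 16149.3264 + 7·12575.3796 = 104176.9836.
Posterior precision = 1/σ₀² + n/σ² = 1/12575.3796 + 7/16149.3264 = (σ² + n·σ₀²)/(σ₀²σ²) = 104176.9836/(12575.3796·16149.3264); posterior variance σₙ² = σ₀²σ²/(σ² + n·σ₀²) = 12575.3796·16149.3264/104176.9836 = 1949.412459.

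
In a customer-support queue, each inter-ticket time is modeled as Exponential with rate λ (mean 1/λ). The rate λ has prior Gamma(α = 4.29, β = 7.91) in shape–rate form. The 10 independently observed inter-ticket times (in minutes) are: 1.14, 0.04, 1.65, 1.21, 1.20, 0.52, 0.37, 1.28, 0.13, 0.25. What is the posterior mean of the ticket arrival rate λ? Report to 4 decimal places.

With a Gamma(shape α, rate β) prior on the exponential rate λ, the posterior after n observations with total T = Σxᵢ is Gamma(α+n, β+T).
Sum of observations T = 7.79 minutes; n = 10.
Posterior: Gamma(4.29+10, 7.91+7.79) = Gamma(14.29, 15.70).
Posterior mean of λ = α/β = 14.29/15.70 = 0.9102.

0.9102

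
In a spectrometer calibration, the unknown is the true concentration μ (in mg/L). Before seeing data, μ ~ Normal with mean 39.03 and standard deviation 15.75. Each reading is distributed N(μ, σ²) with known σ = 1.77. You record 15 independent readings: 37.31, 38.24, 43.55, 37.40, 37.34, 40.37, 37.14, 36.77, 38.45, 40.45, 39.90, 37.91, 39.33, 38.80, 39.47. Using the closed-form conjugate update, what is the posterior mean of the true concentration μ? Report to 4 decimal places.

38.8288

For Normal data with known variance σ², a Normal(μ₀, σ₀²) prior on μ is conjugate. Posterior precision = 1/σ₀² + n/σ²; posterior mean is the precision-weighted average of μ₀ and x̄.
Σxᵢ = 37.31 + 38.24 + 43.55 + 37.40 + 37.34 + 40.37 + 37.14 + 36.77 + 38.45 + 40.45 + 39.90 + 37.91 + 39.33 + 38.80 + 39.47 = 582.43, so n·x̄ = 582.43.
σ₀² = 15.75² = 248.0625, σ² = 1.77² = 3.1329; σ² + n·σ₀² = 3.1329 + 15·248.0625 = 3724.0704.
Posterior mean = (μ₀/σ₀² + n·x̄/σ²)/(1/σ₀² + n/σ²) = (σ²·μ₀ + σ₀²·n·x̄)/(σ² + n·σ₀²) = (3.1329·39.03 + 248.0625·582.43)/3724.0704 = 144601.318962/3724.0704 = 38.8288.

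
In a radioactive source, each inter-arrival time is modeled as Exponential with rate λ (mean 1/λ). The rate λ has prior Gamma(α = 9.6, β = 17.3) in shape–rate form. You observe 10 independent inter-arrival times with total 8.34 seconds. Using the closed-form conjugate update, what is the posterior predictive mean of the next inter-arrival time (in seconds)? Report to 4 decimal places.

1.3785

With a Gamma(shape α, rate β) prior on the exponential rate λ, the posterior after n observations with total T = Σxᵢ is Gamma(α+n, β+T).
Posterior: Gamma(9.6+10, 17.3+8.34) = Gamma(19.6, 25.64).
The predictive distribution for the next observation is Lomax; its mean is β/(α−1) = 25.64/18.6 = 1.3785.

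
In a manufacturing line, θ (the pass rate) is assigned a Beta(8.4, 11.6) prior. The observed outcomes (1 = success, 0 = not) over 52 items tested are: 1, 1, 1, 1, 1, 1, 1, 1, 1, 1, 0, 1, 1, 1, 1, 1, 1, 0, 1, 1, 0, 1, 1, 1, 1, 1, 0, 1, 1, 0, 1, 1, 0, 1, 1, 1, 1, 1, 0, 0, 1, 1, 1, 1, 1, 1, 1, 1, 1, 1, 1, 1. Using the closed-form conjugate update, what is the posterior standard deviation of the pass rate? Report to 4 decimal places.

The Beta prior is conjugate to a Binomial/Bernoulli likelihood; the update adds successes to α and failures to β.
Posterior: Beta(α+k, β+n−k) = Beta(8.4+44, 11.6+8) = Beta(52.4, 19.6).
Var = αβ/((α+β)²(α+β+1)) = 52.4·19.6/(72.0²·73.0) = 0.00271394; SD = √0.00271394 = 0.0521.

0.0521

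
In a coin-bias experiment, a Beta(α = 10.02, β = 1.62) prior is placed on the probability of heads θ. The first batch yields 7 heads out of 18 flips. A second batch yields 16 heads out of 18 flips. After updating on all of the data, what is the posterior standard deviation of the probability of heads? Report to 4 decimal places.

0.0661

The Beta prior is conjugate to a Binomial/Bernoulli likelihood; the update adds successes to α and failures to β.
After batch 1: Beta(10.02+7, 1.62+11) = Beta(17.02, 12.62).
After batch 2: Beta(17.02+16, 12.62+2) = Beta(33.02, 14.62).
Var = αβ/((α+β)²(α+β+1)) = 33.02·14.62/(47.64²·48.64) = 0.00437308; SD = √0.00437308 = 0.0661.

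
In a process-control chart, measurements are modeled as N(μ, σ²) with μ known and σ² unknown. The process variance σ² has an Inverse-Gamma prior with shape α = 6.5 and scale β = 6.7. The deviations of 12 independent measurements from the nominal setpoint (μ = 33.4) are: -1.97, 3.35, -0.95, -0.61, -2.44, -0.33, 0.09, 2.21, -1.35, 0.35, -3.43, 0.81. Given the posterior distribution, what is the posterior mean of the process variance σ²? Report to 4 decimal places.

2.3956

With known mean μ and an Inverse-Gamma(α, β) prior on σ², the Normal likelihood is conjugate: posterior is Inv-Gamma(α + n/2, β + Σ(xᵢ−μ)²/2).
Σ(xᵢ−μ)² = (-1.97)² + (3.35)² + (-0.95)² + (-0.61)² + (-2.44)² + (-0.33)² + (0.09)² + (2.21)² + (-1.35)² + (0.35)² + (-3.43)² + (0.81)² = 41.6987.
Posterior: Inv-Gamma(6.5 + 12/2, 6.7 + 41.6987/2) = Inv-Gamma(12.50, 27.54935).
E[σ²|data] = β/(α−1) = 27.54935/11.50 = 2.3956.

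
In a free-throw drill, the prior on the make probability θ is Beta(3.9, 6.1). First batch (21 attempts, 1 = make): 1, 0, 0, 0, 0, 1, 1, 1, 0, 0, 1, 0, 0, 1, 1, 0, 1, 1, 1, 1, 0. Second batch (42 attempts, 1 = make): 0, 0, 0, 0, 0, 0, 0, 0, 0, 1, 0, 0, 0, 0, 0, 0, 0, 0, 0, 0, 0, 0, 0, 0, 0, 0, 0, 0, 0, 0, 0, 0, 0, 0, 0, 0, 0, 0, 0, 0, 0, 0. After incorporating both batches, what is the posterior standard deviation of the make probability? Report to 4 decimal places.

The Beta prior is conjugate to a Binomial/Bernoulli likelihood; the update adds successes to α and failures to β.
After batch 1: Beta(3.9+11, 6.1+10) = Beta(14.9, 16.1).
After batch 2: Beta(14.9+1, 16.1+41) = Beta(15.9, 57.1).
Var = αβ/((α+β)²(α+β+1)) = 15.9·57.1/(73.0²·74.0) = 0.00230227; SD = √0.00230227 = 0.0480.

0.0480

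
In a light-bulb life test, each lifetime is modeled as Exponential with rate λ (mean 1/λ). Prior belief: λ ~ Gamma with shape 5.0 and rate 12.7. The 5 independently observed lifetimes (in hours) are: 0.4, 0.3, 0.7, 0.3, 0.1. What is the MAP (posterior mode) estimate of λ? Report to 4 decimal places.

0.6207

With a Gamma(shape α, rate β) prior on the exponential rate λ, the posterior after n observations with total T = Σxᵢ is Gamma(α+n, β+T).
Sum of observations T = 1.8 hours; n = 5.
Posterior: Gamma(5.0+5, 12.7+1.8) = Gamma(10.0, 14.5).
Mode = (α−1)/β = 0.6207.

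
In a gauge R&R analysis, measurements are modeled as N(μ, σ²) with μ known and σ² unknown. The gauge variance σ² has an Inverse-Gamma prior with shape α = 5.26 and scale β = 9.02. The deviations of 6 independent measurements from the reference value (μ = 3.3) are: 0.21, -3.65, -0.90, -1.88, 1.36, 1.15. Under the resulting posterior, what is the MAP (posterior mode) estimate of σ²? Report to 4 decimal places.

With known mean μ and an Inverse-Gamma(α, β) prior on σ², the Normal likelihood is conjugate: posterior is Inv-Gamma(α + n/2, β + Σ(xᵢ−μ)²/2).
Σ(xᵢ−μ)² = (0.21)² + (-3.65)² + (-0.90)² + (-1.88)² + (1.36)² + (1.15)² = 20.8831.
Posterior: Inv-Gamma(5.26 + 6/2, 9.02 + 20.8831/2) = Inv-Gamma(8.26, 19.46155).
Mode = β/(α+1) = 19.46155/9.26 = 2.1017.

2.1017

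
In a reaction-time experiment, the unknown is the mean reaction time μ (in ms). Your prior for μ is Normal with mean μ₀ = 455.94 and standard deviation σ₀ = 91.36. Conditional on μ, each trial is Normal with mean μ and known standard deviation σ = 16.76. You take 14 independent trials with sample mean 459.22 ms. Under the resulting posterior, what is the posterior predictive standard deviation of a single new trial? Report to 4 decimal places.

For Normal data with known variance σ², a Normal(μ₀, σ₀²) prior on μ is conjugate. Posterior precision = 1/σ₀² + n/σ²; posterior mean is the precision-weighted average of μ₀ and x̄.
σ₀² = 91.36² = 8346.6496, σ² = 16.76² = 280.8976; σ² + n·σ₀² = 280.8976 + 14·8346.6496 = 117133.992.
Posterior precision = 1/σ₀² + n/σ² = 1/8346.6496 + 14/280.8976 = (σ² + n·σ₀²)/(σ₀²σ²) = 117133.992/(8346.6496·280.8976); posterior variance σₙ² = σ₀²σ²/(σ² + n·σ₀²) = 8346.6496·280.8976/117133.992 = 20.015999.
Predictive variance for one new observation = σₙ² + σ² = 8346.6496·280.8976/117133.992 + 280.8976 = σ²·(σ₀² + 117133.992)/117133.992 = 280.8976·125480.6416/117133.992 = 300.913599; SD = √(280.8976·125480.6416/117133.992) = 17.3469.

17.3469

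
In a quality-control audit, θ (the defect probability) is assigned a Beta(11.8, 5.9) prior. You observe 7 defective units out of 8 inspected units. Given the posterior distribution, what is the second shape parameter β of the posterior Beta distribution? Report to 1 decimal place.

The Beta prior is conjugate to a Binomial/Bernoulli likelihood; the update adds successes to α and failures to β.
Posterior: Beta(α+k, β+n−k) = Beta(11.8+7, 5.9+1) = Beta(18.8, 6.9).
Posterior β = 6.9.

6.9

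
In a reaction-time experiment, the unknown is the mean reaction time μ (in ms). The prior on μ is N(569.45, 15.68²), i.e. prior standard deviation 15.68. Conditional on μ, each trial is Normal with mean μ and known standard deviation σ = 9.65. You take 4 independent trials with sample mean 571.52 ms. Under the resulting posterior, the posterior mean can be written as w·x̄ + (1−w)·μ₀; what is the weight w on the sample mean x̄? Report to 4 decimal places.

0.9135

For Normal data with known variance σ², a Normal(μ₀, σ₀²) prior on μ is conjugate. Posterior precision = 1/σ₀² + n/σ²; posterior mean is the precision-weighted average of μ₀ and x̄.
σ₀² = 15.68² = 245.8624, σ² = 9.65² = 93.1225. Prior precision 1/σ₀² = 1/245.8624; data precision n/σ² = 4/93.1225.
w = (n/σ²)/(1/σ₀² + n/σ²) = n·σ₀²/(σ² + n·σ₀²) = 4·245.8624/(93.1225 + 4·245.8624) = 983.4496/1076.5721 = 0.9135.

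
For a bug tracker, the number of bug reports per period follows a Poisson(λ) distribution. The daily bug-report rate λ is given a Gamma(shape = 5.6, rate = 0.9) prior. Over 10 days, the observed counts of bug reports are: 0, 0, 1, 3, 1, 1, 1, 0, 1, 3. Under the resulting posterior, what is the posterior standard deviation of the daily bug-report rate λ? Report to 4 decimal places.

0.3738

With a Gamma(shape α, rate β) prior, the Poisson likelihood is conjugate: the posterior is Gamma(α + ΣXᵢ, β + n).
Sum of counts S = 11 over n = 10 days.
Posterior: Gamma(α+S, β+n) = Gamma(5.6+11, 0.9+10) = Gamma(16.6, 10.9).
SD = √α/β = √16.6/10.9 = 0.3738.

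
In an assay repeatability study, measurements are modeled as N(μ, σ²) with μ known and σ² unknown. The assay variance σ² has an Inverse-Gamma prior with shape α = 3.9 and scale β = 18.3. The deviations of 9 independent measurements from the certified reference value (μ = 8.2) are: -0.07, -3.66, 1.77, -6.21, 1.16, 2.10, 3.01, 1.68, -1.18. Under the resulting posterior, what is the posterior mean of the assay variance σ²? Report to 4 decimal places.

7.4816

With known mean μ and an Inverse-Gamma(α, β) prior on σ², the Normal likelihood is conjugate: posterior is Inv-Gamma(α + n/2, β + Σ(xᵢ−μ)²/2).
Σ(xᵢ−μ)² = (-0.07)² + (-3.66)² + (1.77)² + (-6.21)² + (1.16)² + (2.10)² + (3.01)² + (1.68)² + (-1.18)² = 74.1280.
Posterior: Inv-Gamma(3.9 + 9/2, 18.3 + 74.1280/2) = Inv-Gamma(8.40, 55.36400).
E[σ²|data] = β/(α−1) = 55.36400/7.40 = 7.4816.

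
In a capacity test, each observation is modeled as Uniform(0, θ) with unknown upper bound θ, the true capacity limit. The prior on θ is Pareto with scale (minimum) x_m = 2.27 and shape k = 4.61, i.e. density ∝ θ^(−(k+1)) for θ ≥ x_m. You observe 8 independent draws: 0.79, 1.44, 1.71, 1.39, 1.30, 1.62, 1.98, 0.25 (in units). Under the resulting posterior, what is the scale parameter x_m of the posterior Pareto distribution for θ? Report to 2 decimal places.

A Pareto(scale x_m, shape k) prior on the upper bound θ of Uniform(0, θ) is conjugate: posterior is Pareto(max(x_m, max xᵢ), k + n).
Sample maximum = 1.98; prior scale x_m = 2.27 → posterior scale = max = 2.27.
Posterior shape = 4.61 + 8 = 12.61.
Posterior scale x_m = 2.27.

2.27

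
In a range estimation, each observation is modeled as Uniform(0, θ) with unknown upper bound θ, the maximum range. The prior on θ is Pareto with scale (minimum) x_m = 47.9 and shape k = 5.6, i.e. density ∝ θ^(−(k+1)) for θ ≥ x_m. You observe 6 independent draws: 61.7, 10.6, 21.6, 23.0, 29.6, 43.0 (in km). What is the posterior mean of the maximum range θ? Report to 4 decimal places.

A Pareto(scale x_m, shape k) prior on the upper bound θ of Uniform(0, θ) is conjugate: posterior is Pareto(max(x_m, max xᵢ), k + n).
Sample maximum = 61.7; prior scale x_m = 47.9 → posterior scale = max = 61.7.
Posterior shape = 5.6 + 6 = 11.6.
E[θ|data] = k·x_m/(k−1) = 11.6·61.7/10.6 = 67.5208.

67.5208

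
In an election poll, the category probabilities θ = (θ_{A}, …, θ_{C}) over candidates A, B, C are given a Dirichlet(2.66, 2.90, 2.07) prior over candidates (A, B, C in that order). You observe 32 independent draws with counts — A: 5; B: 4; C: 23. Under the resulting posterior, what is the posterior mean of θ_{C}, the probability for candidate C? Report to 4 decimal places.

The Dirichlet prior is conjugate to the Multinomial likelihood: each posterior αⱼ = prior αⱼ + observed count nⱼ.
Posterior concentration: (7.66, 6.90, 25.07), total = 39.63.
E[θ_{C}|data] = α_{C}/Σα = 25.07/39.63 = 0.6326.

0.6326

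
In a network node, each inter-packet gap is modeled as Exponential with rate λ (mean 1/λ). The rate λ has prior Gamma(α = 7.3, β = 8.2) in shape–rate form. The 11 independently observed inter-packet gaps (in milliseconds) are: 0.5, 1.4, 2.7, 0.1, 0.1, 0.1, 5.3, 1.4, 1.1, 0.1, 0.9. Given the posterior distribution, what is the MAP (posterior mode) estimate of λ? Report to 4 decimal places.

With a Gamma(shape α, rate β) prior on the exponential rate λ, the posterior after n observations with total T = Σxᵢ is Gamma(α+n, β+T).
Sum of observations T = 13.7 milliseconds; n = 11.
Posterior: Gamma(7.3+11, 8.2+13.7) = Gamma(18.3, 21.9).
Mode = (α−1)/β = 0.7900.

0.7900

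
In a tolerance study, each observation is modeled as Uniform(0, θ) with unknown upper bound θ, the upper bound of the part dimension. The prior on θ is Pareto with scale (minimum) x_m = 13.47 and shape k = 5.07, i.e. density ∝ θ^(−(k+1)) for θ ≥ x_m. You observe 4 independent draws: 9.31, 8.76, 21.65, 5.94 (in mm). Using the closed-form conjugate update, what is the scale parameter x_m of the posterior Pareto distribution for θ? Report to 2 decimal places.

A Pareto(scale x_m, shape k) prior on the upper bound θ of Uniform(0, θ) is conjugate: posterior is Pareto(max(x_m, max xᵢ), k + n).
Sample maximum = 21.65; prior scale x_m = 13.47 → posterior scale = max = 21.65.
Posterior shape = 5.07 + 4 = 9.07.
Posterior scale x_m = 21.65.

21.65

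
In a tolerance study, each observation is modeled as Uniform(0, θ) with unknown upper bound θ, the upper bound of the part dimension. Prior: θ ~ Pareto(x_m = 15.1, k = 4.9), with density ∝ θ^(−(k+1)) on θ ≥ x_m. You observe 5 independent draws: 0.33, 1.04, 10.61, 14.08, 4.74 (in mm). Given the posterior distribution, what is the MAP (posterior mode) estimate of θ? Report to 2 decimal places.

15.10

A Pareto(scale x_m, shape k) prior on the upper bound θ of Uniform(0, θ) is conjugate: posterior is Pareto(max(x_m, max xᵢ), k + n).
Sample maximum = 14.08; prior scale x_m = 15.1 → posterior scale = max = 15.10.
Posterior shape = 4.9 + 5 = 9.9.
The Pareto density is decreasing on [x_m, ∞), so the mode is x_m = 15.10.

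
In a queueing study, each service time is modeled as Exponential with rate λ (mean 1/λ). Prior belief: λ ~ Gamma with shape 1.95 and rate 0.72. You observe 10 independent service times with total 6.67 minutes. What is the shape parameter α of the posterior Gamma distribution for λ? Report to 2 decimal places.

11.95

With a Gamma(shape α, rate β) prior on the exponential rate λ, the posterior after n observations with total T = Σxᵢ is Gamma(α+n, β+T).
Posterior: Gamma(1.95+10, 0.72+6.67) = Gamma(11.95, 7.39).
Posterior α = 11.95.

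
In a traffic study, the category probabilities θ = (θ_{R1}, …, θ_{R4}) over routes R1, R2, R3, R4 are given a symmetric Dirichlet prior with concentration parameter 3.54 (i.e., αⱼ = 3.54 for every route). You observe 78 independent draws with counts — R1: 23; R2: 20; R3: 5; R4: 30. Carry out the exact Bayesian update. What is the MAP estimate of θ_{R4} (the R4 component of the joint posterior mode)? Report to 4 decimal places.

The Dirichlet prior is conjugate to the Multinomial likelihood: each posterior αⱼ = prior αⱼ + observed count nⱼ.
Posterior concentration: (26.54, 23.54, 8.54, 33.54), total = 92.16.
Joint mode component: (α_{R4}−1)/(Σα−K) = 32.54/88.16 = 0.3691.

0.3691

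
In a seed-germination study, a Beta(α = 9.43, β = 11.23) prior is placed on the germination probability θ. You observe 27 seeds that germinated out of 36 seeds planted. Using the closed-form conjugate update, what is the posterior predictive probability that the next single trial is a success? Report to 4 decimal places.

The Beta prior is conjugate to a Binomial/Bernoulli likelihood; the update adds successes to α and failures to β.
Posterior: Beta(α+k, β+n−k) = Beta(9.43+27, 11.23+9) = Beta(36.43, 20.23).
For a single future Bernoulli trial, P(success | data) = α/(α+β) = 0.6430.

0.6430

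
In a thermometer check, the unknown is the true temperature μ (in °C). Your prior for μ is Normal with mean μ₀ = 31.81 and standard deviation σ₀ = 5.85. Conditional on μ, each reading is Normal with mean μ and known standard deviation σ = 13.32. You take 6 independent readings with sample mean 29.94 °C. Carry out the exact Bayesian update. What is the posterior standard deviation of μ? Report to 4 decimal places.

3.9829

For Normal data with known variance σ², a Normal(μ₀, σ₀²) prior on μ is conjugate. Posterior precision = 1/σ₀² + n/σ²; posterior mean is the precision-weighted average of μ₀ and x̄.
σ₀² = 5.85² = 34.2225, σ² = 13.32² = 177.4224; σ² + n·σ₀² = 177.4224 + 6·34.2225 = 382.7574.
Posterior precision = 1/σ₀² + n/σ² = 1/34.2225 + 6/177.4224 = (σ² + n·σ₀²)/(σ₀²σ²) = 382.7574/(34.2225·177.4224); posterior variance σₙ² = σ₀²σ²/(σ² + n·σ₀²) = 34.2225·177.4224/382.7574 = 15.863411.
Posterior SD = √σₙ² = √(34.2225·177.4224/382.7574) = 3.9829.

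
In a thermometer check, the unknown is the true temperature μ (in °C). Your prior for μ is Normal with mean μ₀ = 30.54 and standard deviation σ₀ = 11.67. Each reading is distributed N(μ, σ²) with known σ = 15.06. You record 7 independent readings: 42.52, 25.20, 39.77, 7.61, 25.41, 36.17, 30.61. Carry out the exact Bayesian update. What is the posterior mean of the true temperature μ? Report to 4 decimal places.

29.7910

For Normal data with known variance σ², a Normal(μ₀, σ₀²) prior on μ is conjugate. Posterior precision = 1/σ₀² + n/σ²; posterior mean is the precision-weighted average of μ₀ and x̄.
Σxᵢ = 42.52 + 25.20 + 39.77 + 7.61 + 25.41 + 36.17 + 30.61 = 207.29, so n·x̄ = 207.29.
σ₀² = 11.67² = 136.1889, σ² = 15.06² = 226.8036; σ² + n·σ₀² = 226.8036 + 7·136.1889 = 1180.1259.
Posterior mean = (μ₀/σ₀² + n·x̄/σ²)/(1/σ₀² + n/σ²) = (σ²·μ₀ + σ₀²·n·x̄)/(σ² + n·σ₀²) = (226.8036·30.54 + 136.1889·207.29)/1180.1259 = 35157.179025/1180.1259 = 29.7910.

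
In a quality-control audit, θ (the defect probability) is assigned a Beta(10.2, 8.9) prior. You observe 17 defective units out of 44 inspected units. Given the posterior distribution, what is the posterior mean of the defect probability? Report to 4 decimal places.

0.4311

The Beta prior is conjugate to a Binomial/Bernoulli likelihood; the update adds successes to α and failures to β.
Posterior: Beta(α+k, β+n−k) = Beta(10.2+17, 8.9+27) = Beta(27.2, 35.9).
Posterior mean = α/(α+β) = 27.2/63.1 = 0.4311.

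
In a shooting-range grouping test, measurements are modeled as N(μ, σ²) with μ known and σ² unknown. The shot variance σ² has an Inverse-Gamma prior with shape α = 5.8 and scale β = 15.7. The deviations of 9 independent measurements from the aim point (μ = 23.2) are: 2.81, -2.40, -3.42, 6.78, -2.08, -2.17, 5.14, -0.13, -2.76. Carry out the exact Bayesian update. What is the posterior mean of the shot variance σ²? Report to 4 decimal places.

With known mean μ and an Inverse-Gamma(α, β) prior on σ², the Normal likelihood is conjugate: posterior is Inv-Gamma(α + n/2, β + Σ(xᵢ−μ)²/2).
Σ(xᵢ−μ)² = (2.81)² + (-2.40)² + (-3.42)² + (6.78)² + (-2.08)² + (-2.17)² + (5.14)² + (-0.13)² + (-2.76)² = 114.4103.
Posterior: Inv-Gamma(5.8 + 9/2, 15.7 + 114.4103/2) = Inv-Gamma(10.30, 72.90515).
E[σ²|data] = β/(α−1) = 72.90515/9.30 = 7.8393.

7.8393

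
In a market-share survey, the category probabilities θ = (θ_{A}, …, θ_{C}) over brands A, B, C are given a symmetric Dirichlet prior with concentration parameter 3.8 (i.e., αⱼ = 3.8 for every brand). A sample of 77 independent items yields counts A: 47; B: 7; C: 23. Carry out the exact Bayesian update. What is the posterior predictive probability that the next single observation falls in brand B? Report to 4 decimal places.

The Dirichlet prior is conjugate to the Multinomial likelihood: each posterior αⱼ = prior αⱼ + observed count nⱼ.
Posterior concentration: (50.8, 10.8, 26.8), total = 88.4.
P(next = B | data) = α_{B}/Σα = 0.1222.

0.1222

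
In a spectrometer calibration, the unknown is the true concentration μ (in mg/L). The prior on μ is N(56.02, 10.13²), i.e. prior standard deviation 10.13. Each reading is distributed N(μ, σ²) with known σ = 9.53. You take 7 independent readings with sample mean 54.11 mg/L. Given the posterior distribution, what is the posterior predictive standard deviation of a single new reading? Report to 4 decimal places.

For Normal data with known variance σ², a Normal(μ₀, σ₀²) prior on μ is conjugate. Posterior precision = 1/σ₀² + n/σ²; posterior mean is the precision-weighted average of μ₀ and x̄.
σ₀² = 10.13² = 102.6169, σ² = 9.53² = 90.8209; σ² + n·σ₀² = 90.8209 + 7·102.6169 = 809.1392.
Posterior precision = 1/σ₀² + n/σ² = 1/102.6169 + 7/90.8209 = (σ² + n·σ₀²)/(σ₀²σ²) = 809.1392/(102.6169·90.8209); posterior variance σₙ² = σ₀²σ²/(σ² + n·σ₀²) = 102.6169·90.8209/809.1392 = 11.518116.
Predictive variance for one new observation = σₙ² + σ² = 102.6169·90.8209/809.1392 + 90.8209 = σ²·(σ₀² + 809.1392)/809.1392 = 90.8209·911.7561/809.1392 = 102.339016; SD = √(90.8209·911.7561/809.1392) = 10.1163.

10.1163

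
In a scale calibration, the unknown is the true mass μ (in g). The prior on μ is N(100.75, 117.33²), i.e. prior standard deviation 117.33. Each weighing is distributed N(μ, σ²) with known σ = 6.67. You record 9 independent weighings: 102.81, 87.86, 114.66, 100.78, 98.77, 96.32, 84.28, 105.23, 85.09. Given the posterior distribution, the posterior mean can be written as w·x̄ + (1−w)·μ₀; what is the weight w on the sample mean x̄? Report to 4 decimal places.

For Normal data with known variance σ², a Normal(μ₀, σ₀²) prior on μ is conjugate. Posterior precision = 1/σ₀² + n/σ²; posterior mean is the precision-weighted average of μ₀ and x̄.
σ₀² = 117.33² = 13766.3289, σ² = 6.67² = 44.4889. Prior precision 1/σ₀² = 1/13766.3289; data precision n/σ² = 9/44.4889.
w = (n/σ²)/(1/σ₀² + n/σ²) = n·σ₀²/(σ² + n·σ₀²) = 9·13766.3289/(44.4889 + 9·13766.3289) = 123896.9601/123941.449 = 0.9996.

0.9996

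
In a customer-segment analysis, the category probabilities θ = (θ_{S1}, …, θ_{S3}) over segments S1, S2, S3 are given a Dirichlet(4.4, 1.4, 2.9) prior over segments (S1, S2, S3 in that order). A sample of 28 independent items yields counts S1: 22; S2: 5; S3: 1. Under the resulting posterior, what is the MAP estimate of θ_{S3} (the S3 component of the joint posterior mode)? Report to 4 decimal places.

0.0861

The Dirichlet prior is conjugate to the Multinomial likelihood: each posterior αⱼ = prior αⱼ + observed count nⱼ.
Posterior concentration: (26.4, 6.4, 3.9), total = 36.7.
Joint mode component: (α_{S3}−1)/(Σα−K) = 2.9/33.7 = 0.0861.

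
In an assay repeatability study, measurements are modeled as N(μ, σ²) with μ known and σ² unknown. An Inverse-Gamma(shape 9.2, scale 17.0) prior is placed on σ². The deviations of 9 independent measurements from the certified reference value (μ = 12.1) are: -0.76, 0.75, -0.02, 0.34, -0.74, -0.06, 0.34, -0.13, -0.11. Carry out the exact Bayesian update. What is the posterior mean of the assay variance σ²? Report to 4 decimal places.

With known mean μ and an Inverse-Gamma(α, β) prior on σ², the Normal likelihood is conjugate: posterior is Inv-Gamma(α + n/2, β + Σ(xᵢ−μ)²/2).
Σ(xᵢ−μ)² = (-0.76)² + (0.75)² + (-0.02)² + (0.34)² + (-0.74)² + (-0.06)² + (0.34)² + (-0.13)² + (-0.11)² = 1.9519.
Posterior: Inv-Gamma(9.2 + 9/2, 17.0 + 1.9519/2) = Inv-Gamma(13.70, 17.97595).
E[σ²|data] = β/(α−1) = 17.97595/12.70 = 1.4154.

1.4154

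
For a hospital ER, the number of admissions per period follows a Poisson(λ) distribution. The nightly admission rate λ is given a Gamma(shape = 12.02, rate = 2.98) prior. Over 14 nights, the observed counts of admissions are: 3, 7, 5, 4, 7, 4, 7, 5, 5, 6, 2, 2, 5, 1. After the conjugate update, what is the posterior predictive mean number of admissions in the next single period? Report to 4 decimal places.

With a Gamma(shape α, rate β) prior, the Poisson likelihood is conjugate: the posterior is Gamma(α + ΣXᵢ, β + n).
Sum of counts S = 63 over n = 14 nights.
Posterior: Gamma(α+S, β+n) = Gamma(12.02+63, 2.98+14) = Gamma(75.02, 16.98).
The predictive distribution for one future period is NegBinom with mean α/β = 4.4181.

4.4181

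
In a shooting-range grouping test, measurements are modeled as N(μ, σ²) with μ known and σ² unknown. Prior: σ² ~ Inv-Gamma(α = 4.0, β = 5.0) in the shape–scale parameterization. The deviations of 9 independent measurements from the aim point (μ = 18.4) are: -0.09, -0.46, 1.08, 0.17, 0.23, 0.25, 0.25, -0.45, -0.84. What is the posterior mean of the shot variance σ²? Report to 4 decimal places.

0.8334

With known mean μ and an Inverse-Gamma(α, β) prior on σ², the Normal likelihood is conjugate: posterior is Inv-Gamma(α + n/2, β + Σ(xᵢ−μ)²/2).
Σ(xᵢ−μ)² = (-0.09)² + (-0.46)² + (1.08)² + (0.17)² + (0.23)² + (0.25)² + (0.25)² + (-0.45)² + (-0.84)² = 2.5010.
Posterior: Inv-Gamma(4.0 + 9/2, 5.0 + 2.5010/2) = Inv-Gamma(8.50, 6.25050).
E[σ²|data] = β/(α−1) = 6.25050/7.50 = 0.8334.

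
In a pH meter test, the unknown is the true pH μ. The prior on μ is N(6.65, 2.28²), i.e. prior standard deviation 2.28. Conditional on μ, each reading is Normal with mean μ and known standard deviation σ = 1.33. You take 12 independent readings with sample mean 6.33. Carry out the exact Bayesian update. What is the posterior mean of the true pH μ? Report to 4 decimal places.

For Normal data with known variance σ², a Normal(μ₀, σ₀²) prior on μ is conjugate. Posterior precision = 1/σ₀² + n/σ²; posterior mean is the precision-weighted average of μ₀ and x̄.
n·x̄ = 12·6.33 = 75.96.
σ₀² = 2.28² = 5.1984, σ² = 1.33² = 1.7689; σ² + n·σ₀² = 1.7689 + 12·5.1984 = 64.1497.
Posterior mean = (μ₀/σ₀² + n·x̄/σ²)/(1/σ₀² + n/σ²) = (σ²·μ₀ + σ₀²·n·x̄)/(σ² + n·σ₀²) = (1.7689·6.65 + 5.1984·75.96)/64.1497 = 406.633649/64.1497 = 6.3388.

6.3388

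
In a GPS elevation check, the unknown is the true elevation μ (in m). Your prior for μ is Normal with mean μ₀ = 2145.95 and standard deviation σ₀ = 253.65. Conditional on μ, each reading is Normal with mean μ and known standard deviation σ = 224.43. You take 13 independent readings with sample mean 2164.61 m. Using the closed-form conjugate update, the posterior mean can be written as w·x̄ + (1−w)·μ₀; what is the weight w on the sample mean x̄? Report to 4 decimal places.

For Normal data with known variance σ², a Normal(μ₀, σ₀²) prior on μ is conjugate. Posterior precision = 1/σ₀² + n/σ²; posterior mean is the precision-weighted average of μ₀ and x̄.
σ₀² = 253.65² = 64338.3225, σ² = 224.43² = 50368.8249. Prior precision 1/σ₀² = 1/64338.3225; data precision n/σ² = 13/50368.8249.
w = (n/σ²)/(1/σ₀² + n/σ²) = n·σ₀²/(σ² + n·σ₀²) = 13·64338.3225/(50368.8249 + 13·64338.3225) = 836398.1925/886767.0174 = 0.9432.

0.9432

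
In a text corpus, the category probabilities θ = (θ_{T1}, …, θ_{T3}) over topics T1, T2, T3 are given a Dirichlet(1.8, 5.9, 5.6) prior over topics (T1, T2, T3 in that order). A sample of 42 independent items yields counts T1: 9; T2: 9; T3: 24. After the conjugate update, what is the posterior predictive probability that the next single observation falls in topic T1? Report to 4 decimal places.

0.1953

The Dirichlet prior is conjugate to the Multinomial likelihood: each posterior αⱼ = prior αⱼ + observed count nⱼ.
Posterior concentration: (10.8, 14.9, 29.6), total = 55.3.
P(next = T1 | data) = α_{T1}/Σα = 0.1953.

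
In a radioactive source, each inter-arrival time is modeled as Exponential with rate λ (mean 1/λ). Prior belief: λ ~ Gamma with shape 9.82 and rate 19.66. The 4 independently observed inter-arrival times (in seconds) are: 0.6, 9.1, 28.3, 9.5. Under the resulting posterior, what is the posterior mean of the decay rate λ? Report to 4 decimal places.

0.2058

With a Gamma(shape α, rate β) prior on the exponential rate λ, the posterior after n observations with total T = Σxᵢ is Gamma(α+n, β+T).
Sum of observations T = 47.5 seconds; n = 4.
Posterior: Gamma(9.82+4, 19.66+47.5) = Gamma(13.82, 67.16).
Posterior mean of λ = α/β = 13.82/67.16 = 0.2058.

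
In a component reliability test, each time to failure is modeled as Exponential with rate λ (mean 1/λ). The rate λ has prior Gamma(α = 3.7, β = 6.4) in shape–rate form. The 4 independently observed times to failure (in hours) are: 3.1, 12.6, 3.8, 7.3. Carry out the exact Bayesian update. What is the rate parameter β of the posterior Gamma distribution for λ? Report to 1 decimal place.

With a Gamma(shape α, rate β) prior on the exponential rate λ, the posterior after n observations with total T = Σxᵢ is Gamma(α+n, β+T).
Sum of observations T = 26.8 hours; n = 4.
Posterior: Gamma(3.7+4, 6.4+26.8) = Gamma(7.7, 33.2).
Posterior β = 33.2.

33.2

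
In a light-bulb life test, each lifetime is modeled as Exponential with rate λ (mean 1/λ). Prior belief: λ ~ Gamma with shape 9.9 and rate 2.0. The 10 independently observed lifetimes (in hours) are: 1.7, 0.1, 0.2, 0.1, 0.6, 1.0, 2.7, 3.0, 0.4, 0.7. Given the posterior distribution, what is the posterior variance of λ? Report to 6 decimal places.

0.127360

With a Gamma(shape α, rate β) prior on the exponential rate λ, the posterior after n observations with total T = Σxᵢ is Gamma(α+n, β+T).
Sum of observations T = 10.5 hours; n = 10.
Posterior: Gamma(9.9+10, 2.0+10.5) = Gamma(19.9, 12.5).
Var = α/β² = 0.127360.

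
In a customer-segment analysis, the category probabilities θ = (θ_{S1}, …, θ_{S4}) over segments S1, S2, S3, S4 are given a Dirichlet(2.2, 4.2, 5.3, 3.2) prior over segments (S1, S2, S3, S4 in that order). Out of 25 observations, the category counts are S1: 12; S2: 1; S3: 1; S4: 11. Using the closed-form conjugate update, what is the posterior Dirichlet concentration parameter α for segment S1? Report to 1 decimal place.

14.2

The Dirichlet prior is conjugate to the Multinomial likelihood: each posterior αⱼ = prior αⱼ + observed count nⱼ.
Posterior concentration: (14.2, 5.2, 6.3, 14.2), total = 39.9.
α_{S1} = 2.2 + 12 = 14.2.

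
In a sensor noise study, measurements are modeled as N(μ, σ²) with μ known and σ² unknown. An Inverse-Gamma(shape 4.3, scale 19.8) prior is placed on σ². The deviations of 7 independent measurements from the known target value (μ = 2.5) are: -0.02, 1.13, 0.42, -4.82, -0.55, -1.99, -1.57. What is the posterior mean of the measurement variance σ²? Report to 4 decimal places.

With known mean μ and an Inverse-Gamma(α, β) prior on σ², the Normal likelihood is conjugate: posterior is Inv-Gamma(α + n/2, β + Σ(xᵢ−μ)²/2).
Σ(xᵢ−μ)² = (-0.02)² + (1.13)² + (0.42)² + (-4.82)² + (-0.55)² + (-1.99)² + (-1.57)² = 31.4136.
Posterior: Inv-Gamma(4.3 + 7/2, 19.8 + 31.4136/2) = Inv-Gamma(7.80, 35.50680).
E[σ²|data] = β/(α−1) = 35.50680/6.80 = 5.2216.

5.2216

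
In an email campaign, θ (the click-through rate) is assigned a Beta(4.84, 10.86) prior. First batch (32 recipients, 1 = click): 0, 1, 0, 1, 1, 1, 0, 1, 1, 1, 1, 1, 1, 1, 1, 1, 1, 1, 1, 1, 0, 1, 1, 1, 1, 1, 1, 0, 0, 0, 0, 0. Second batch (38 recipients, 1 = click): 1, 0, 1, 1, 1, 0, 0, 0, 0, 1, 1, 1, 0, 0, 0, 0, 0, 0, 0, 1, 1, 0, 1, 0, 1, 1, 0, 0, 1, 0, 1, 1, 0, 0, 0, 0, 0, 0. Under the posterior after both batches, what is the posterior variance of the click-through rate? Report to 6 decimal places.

The Beta prior is conjugate to a Binomial/Bernoulli likelihood; the update adds successes to α and failures to β.
After batch 1: Beta(4.84+23, 10.86+9) = Beta(27.84, 19.86).
After batch 2: Beta(27.84+15, 19.86+23) = Beta(42.84, 42.86).
Var = αβ/((α+β)²(α+β+1)) = 42.84·42.86/(85.70²·86.70) = 0.002884.

0.002884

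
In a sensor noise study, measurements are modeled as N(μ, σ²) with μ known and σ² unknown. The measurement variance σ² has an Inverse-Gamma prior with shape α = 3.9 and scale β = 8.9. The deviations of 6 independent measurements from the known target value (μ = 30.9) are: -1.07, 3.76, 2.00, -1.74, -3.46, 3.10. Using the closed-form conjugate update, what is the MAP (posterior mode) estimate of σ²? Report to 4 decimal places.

With known mean μ and an Inverse-Gamma(α, β) prior on σ², the Normal likelihood is conjugate: posterior is Inv-Gamma(α + n/2, β + Σ(xᵢ−μ)²/2).
Σ(xᵢ−μ)² = (-1.07)² + (3.76)² + (2.00)² + (-1.74)² + (-3.46)² + (3.10)² = 43.8917.
Posterior: Inv-Gamma(3.9 + 6/2, 8.9 + 43.8917/2) = Inv-Gamma(6.90, 30.84585).
Mode = β/(α+1) = 30.84585/7.90 = 3.9045.

3.9045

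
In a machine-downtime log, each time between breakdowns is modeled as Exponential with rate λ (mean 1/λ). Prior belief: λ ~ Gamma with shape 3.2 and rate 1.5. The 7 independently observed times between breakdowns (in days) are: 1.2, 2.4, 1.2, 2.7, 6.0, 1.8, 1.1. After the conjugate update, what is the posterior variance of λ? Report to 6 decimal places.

0.031834

With a Gamma(shape α, rate β) prior on the exponential rate λ, the posterior after n observations with total T = Σxᵢ is Gamma(α+n, β+T).
Sum of observations T = 16.4 days; n = 7.
Posterior: Gamma(3.2+7, 1.5+16.4) = Gamma(10.2, 17.9).
Var = α/β² = 0.031834.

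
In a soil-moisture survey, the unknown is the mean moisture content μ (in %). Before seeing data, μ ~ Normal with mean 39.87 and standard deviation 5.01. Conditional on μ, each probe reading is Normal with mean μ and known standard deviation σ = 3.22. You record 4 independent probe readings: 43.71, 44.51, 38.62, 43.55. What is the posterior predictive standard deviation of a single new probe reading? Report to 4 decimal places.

3.5662

For Normal data with known variance σ², a Normal(μ₀, σ₀²) prior on μ is conjugate. Posterior precision = 1/σ₀² + n/σ²; posterior mean is the precision-weighted average of μ₀ and x̄.
σ₀² = 5.01² = 25.1001, σ² = 3.22² = 10.3684; σ² + n·σ₀² = 10.3684 + 4·25.1001 = 110.7688.
Posterior precision = 1/σ₀² + n/σ² = 1/25.1001 + 4/10.3684 = (σ² + n·σ₀²)/(σ₀²σ²) = 110.7688/(25.1001·10.3684); posterior variance σₙ² = σ₀²σ²/(σ² + n·σ₀²) = 25.1001·10.3684/110.7688 = 2.349469.
Predictive variance for one new observation = σₙ² + σ² = 25.1001·10.3684/110.7688 + 10.3684 = σ²·(σ₀² + 110.7688)/110.7688 = 10.3684·135.8689/110.7688 = 12.717869; SD = √(10.3684·135.8689/110.7688) = 3.5662.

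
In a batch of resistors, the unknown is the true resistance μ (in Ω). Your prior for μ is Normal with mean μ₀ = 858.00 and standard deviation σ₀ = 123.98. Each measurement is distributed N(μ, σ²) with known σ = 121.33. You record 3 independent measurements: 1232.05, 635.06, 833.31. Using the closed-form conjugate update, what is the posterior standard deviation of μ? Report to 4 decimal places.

For Normal data with known variance σ², a Normal(μ₀, σ₀²) prior on μ is conjugate. Posterior precision = 1/σ₀² + n/σ²; posterior mean is the precision-weighted average of μ₀ and x̄.
σ₀² = 123.98² = 15371.0404, σ² = 121.33² = 14720.9689; σ² + n·σ₀² = 14720.9689 + 3·15371.0404 = 60834.0901.
Posterior precision = 1/σ₀² + n/σ² = 1/15371.0404 + 3/14720.9689 = (σ² + n·σ₀²)/(σ₀²σ²) = 60834.0901/(15371.0404·14720.9689); posterior variance σₙ² = σ₀²σ²/(σ² + n·σ₀²) = 15371.0404·14720.9689/60834.0901 = 3719.569197.
Posterior SD = √σₙ² = √(15371.0404·14720.9689/60834.0901) = 60.9883.

60.9883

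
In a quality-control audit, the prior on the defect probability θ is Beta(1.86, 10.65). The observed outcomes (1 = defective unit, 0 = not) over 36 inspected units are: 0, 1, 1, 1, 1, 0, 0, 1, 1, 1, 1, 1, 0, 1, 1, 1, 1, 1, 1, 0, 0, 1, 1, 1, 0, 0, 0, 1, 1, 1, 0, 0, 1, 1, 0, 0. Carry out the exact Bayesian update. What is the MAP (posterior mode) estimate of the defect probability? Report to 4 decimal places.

0.5130

The Beta prior is conjugate to a Binomial/Bernoulli likelihood; the update adds successes to α and failures to β.
Posterior: Beta(α+k, β+n−k) = Beta(1.86+23, 10.65+13) = Beta(24.86, 23.65).
Mode of Beta(a,b) for a,b>1 is (a−1)/(a+b−2) = 23.86/46.51 = 0.5130.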